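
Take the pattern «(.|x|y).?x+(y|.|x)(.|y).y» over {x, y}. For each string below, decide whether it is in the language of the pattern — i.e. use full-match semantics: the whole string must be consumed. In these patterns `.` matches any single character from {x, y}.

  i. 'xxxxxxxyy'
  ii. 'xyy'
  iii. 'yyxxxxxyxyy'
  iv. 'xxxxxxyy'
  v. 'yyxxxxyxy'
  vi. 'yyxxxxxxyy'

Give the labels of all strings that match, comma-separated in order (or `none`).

i → match
ii → no match
iii → match
iv → match
v → match
vi → match

i, iii, iv, v, vi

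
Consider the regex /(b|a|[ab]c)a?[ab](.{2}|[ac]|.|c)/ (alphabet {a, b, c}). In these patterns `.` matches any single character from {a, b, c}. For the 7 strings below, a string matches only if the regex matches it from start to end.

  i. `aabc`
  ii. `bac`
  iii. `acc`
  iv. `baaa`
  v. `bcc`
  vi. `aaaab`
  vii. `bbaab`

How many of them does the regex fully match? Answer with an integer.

i → match
ii → match
iii → no match
iv → match
v → no match
vi → match
vii → no match
Total matched: 4

4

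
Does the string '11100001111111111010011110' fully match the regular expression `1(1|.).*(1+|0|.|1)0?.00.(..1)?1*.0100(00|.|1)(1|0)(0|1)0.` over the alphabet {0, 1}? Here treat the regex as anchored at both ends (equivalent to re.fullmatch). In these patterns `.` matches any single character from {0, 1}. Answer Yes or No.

No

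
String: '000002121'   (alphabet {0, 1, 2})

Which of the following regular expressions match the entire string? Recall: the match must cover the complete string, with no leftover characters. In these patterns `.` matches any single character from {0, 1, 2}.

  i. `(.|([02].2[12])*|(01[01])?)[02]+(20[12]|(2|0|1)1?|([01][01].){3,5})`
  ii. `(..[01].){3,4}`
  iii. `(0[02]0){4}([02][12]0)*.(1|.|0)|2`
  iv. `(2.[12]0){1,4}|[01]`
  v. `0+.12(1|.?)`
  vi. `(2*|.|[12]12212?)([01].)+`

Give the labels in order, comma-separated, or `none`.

v

i → no match
ii → no match
iii → no match
iv → no match
v → match
vi → no match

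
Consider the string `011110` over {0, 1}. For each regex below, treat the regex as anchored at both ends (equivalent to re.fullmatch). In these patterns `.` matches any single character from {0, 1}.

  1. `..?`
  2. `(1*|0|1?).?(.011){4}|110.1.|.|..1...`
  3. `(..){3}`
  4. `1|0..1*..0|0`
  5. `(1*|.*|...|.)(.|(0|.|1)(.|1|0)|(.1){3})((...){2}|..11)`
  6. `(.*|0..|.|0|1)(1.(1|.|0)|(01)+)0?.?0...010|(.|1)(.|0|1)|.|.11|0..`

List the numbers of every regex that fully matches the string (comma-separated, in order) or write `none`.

1 → no match
2 → match
3 → match
4 → match
5 → no match
6 → no match

2, 3, 4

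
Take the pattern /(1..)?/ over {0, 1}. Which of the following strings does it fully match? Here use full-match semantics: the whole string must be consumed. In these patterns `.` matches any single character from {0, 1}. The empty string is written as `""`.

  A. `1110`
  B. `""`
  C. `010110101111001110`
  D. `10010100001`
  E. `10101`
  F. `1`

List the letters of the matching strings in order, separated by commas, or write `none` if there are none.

A → no match
B → match
C → no match
D → no match
E → no match
F → no match

B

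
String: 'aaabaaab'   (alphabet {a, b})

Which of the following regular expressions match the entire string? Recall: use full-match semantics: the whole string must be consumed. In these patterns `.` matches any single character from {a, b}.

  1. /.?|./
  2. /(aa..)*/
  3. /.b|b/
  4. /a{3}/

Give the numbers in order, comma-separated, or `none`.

1 → no match
2 → match
3 → no match
4 → no match — must end with 'a'

2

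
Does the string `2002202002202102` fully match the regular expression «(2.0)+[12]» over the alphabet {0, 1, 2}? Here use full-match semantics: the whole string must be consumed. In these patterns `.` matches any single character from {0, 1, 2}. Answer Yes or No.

Yes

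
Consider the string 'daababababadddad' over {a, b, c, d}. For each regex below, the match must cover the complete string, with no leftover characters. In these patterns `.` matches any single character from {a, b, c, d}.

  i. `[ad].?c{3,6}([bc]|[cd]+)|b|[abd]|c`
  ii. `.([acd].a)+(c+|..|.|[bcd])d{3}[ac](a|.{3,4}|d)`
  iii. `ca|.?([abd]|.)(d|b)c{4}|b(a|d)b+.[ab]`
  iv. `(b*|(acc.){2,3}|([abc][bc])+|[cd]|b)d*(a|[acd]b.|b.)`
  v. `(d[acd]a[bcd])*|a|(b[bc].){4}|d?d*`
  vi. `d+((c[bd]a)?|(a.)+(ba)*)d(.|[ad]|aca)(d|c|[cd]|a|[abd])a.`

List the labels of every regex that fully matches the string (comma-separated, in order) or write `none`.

vi

i → no match
ii → no match
iii → no match
iv → no match
v → no match
vi → match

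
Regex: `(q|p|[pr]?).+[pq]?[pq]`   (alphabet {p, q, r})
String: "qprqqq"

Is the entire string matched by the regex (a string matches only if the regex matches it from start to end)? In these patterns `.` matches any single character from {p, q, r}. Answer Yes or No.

Yes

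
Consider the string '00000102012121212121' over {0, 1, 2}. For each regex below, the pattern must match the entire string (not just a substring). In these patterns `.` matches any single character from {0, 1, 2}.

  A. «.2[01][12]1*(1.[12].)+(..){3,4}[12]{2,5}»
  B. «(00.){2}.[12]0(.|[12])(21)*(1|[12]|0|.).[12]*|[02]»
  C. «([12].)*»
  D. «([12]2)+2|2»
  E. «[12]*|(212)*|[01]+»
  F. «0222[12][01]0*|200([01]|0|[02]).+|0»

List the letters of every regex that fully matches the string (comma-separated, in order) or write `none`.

B

A → no match
B → match
C → no match
D → no match
E → no match
F → no match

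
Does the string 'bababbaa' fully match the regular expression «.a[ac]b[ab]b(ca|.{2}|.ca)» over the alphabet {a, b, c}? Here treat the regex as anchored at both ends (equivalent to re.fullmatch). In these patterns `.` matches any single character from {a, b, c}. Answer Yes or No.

No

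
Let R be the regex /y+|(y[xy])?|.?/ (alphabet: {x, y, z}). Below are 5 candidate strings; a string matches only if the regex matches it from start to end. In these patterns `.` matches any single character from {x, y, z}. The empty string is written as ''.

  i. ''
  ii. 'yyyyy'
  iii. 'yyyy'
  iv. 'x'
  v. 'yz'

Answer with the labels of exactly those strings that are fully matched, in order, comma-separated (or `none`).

i, ii, iii, iv

i → match
ii → match
iii → match
iv → match
v → no match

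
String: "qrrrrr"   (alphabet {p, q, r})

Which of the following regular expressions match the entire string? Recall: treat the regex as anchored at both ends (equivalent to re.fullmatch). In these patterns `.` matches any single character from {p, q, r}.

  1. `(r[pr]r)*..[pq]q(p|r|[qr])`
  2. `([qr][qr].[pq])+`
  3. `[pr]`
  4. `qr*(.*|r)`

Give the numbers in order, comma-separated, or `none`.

4

1 → no match
2 → no match
3 → no match
4 → match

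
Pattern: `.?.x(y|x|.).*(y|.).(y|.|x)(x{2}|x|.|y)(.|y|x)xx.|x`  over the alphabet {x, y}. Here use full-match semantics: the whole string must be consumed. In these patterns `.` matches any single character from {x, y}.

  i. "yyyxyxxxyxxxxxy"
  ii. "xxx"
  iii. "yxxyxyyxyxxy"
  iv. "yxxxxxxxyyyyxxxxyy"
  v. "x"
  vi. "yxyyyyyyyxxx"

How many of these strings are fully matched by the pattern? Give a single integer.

3

i → no match
ii → no match
iii → match
iv → no match
v → match
vi → match
Total matched: 3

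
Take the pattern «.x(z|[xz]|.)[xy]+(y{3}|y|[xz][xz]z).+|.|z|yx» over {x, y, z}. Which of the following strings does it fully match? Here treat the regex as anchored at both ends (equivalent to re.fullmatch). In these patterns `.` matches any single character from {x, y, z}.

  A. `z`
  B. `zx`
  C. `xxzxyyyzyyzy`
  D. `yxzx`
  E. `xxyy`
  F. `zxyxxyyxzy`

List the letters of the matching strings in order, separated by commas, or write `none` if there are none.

A. `z` → match
B. `zx` → no match
C. `xxzxyyyzyyzy` → match
D. `yxzx` → no match
E. `xxyy` → no match
F. `zxyxxyyxzy` → match

A, C, F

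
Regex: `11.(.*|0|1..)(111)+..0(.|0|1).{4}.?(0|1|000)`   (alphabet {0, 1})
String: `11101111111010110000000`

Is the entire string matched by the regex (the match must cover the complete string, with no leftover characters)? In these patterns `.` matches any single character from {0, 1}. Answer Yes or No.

Yes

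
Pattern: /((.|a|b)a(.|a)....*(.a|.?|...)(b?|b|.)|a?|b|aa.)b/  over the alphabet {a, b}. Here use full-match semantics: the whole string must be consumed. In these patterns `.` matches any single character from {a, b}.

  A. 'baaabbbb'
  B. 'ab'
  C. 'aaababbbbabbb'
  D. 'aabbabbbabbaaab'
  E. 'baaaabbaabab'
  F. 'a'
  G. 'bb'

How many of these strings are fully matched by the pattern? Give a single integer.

A → match
B → match
C → match
D → match
E → match
F → no match — must end with 'b'
G → match
Total matched: 6

6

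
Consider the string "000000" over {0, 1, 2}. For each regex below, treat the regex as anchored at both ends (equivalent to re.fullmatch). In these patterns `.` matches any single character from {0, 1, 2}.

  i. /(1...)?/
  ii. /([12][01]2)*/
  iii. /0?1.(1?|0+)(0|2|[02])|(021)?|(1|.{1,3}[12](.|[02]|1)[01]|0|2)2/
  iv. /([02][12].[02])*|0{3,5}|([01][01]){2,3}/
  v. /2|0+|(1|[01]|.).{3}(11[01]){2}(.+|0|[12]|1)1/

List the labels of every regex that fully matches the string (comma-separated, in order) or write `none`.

iv, v

i → no match
ii → no match
iii → no match
iv → match
v → match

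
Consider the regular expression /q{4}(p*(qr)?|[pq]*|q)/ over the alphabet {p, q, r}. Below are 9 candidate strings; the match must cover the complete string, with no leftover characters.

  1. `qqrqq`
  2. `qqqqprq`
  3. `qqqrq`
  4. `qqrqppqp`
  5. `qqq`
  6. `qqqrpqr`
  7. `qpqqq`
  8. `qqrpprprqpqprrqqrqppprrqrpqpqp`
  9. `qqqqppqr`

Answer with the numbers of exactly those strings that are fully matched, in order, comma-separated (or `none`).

9

1. `qqrqq` → no match
2. `qqqqprq` → no match
3. `qqqrq` → no match
4. `qqrqppqp` → no match
5. `qqq` → no match
6. `qqqrpqr` → no match
7. `qpqqq` → no match
8 → no match
9. `qqqqppqr` → match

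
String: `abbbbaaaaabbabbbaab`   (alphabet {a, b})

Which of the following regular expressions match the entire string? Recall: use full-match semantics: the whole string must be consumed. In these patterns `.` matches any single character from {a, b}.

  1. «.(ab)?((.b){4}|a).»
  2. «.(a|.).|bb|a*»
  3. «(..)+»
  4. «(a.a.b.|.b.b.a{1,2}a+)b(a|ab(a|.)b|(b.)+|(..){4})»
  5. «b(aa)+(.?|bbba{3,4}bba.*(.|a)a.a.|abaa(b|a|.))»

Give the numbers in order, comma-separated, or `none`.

1 → no match
2 → no match
3 → no match
4 → match
5 → no match — must start with `baa`

4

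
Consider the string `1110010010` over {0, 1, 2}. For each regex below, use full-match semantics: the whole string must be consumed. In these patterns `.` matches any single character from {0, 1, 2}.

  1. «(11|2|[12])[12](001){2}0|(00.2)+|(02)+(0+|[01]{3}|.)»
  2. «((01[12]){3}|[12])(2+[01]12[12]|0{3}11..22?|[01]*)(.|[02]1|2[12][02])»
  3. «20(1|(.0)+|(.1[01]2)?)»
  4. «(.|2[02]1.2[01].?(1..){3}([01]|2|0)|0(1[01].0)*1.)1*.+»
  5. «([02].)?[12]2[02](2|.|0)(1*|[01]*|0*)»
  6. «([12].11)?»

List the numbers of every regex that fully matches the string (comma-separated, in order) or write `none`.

1 → match
2 → match
3 → no match — must start with `20`
4 → match
5 → no match
6 → no match

1, 2, 4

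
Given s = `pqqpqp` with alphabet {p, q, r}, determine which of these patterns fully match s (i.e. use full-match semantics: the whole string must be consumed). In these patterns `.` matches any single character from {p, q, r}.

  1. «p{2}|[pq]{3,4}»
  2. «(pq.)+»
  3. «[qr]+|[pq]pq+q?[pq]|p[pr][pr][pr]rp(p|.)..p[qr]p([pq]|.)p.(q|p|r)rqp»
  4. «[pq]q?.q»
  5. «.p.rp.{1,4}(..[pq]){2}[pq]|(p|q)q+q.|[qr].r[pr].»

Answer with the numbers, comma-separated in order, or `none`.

2

1 → no match
2 → match
3 → no match
4 → no match — must end with `q`
5 → no match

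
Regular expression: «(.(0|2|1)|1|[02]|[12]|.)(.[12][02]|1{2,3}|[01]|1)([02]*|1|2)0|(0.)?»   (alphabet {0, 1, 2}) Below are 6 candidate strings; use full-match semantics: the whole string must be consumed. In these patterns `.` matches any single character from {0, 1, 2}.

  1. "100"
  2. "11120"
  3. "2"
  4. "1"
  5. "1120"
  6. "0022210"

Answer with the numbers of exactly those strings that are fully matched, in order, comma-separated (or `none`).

1, 2, 5, 6

1 → match
2 → match
3 → no match
4 → no match
5 → match
6 → match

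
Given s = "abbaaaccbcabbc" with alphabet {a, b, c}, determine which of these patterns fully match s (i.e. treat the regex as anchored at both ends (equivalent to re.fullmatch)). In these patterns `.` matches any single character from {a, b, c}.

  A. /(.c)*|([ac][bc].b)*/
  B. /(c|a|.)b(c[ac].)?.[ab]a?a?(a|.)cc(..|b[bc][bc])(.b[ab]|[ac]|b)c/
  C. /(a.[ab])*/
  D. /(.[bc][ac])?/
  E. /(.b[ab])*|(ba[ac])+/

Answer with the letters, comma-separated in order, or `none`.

B

A → no match
B → match
C → no match
D → no match
E → no match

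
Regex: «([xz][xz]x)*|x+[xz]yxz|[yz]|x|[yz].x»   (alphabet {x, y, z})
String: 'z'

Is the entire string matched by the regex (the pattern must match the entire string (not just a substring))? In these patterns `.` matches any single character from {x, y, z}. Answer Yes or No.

Yes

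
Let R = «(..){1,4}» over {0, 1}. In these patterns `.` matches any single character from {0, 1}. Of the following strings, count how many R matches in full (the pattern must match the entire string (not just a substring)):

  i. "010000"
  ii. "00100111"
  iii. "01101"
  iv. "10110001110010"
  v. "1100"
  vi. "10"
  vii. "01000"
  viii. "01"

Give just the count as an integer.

5

i → match
ii → match
iii → no match
iv → no match
v → match
vi → match
vii → no match
viii → match
Total matched: 5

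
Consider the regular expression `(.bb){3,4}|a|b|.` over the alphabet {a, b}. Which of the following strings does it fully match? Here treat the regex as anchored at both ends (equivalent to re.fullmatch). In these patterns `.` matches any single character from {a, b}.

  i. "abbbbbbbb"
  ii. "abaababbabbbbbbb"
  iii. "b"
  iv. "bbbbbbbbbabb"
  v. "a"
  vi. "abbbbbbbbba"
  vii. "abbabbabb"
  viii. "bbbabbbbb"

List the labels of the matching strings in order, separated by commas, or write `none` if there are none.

i → match
ii → no match
iii → match
iv → match
v → match
vi → no match
vii → match
viii → match

i, iii, iv, v, vii, viii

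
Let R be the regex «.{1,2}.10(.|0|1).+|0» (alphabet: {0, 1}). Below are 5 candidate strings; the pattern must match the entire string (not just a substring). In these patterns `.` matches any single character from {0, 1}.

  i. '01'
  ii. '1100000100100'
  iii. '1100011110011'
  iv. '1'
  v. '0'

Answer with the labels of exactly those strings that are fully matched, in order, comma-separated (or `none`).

v

i. '01' → no match
ii → no match
iii → no match
iv. '1' → no match
v. '0' → match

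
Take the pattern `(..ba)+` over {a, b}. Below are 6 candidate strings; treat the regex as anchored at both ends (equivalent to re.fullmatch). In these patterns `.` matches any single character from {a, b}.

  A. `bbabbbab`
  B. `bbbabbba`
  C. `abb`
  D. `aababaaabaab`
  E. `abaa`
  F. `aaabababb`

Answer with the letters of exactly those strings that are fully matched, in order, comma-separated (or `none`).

B

A → no match — must end with `ba`
B → match
C → no match — must end with `ba`
D → no match — must end with `ba`
E → no match — must end with `ba`
F → no match — must end with `ba`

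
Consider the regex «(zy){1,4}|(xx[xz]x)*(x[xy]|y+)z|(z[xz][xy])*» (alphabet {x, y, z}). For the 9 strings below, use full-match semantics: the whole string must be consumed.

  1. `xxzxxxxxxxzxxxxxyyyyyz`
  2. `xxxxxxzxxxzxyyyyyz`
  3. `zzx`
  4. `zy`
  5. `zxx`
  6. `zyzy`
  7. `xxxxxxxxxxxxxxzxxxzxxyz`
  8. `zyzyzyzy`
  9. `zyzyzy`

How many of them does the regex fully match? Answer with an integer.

9

1 → match
2 → match
3. `zzx` → match
4. `zy` → match
5. `zxx` → match
6. `zyzy` → match
7 → match
8. `zyzyzyzy` → match
9. `zyzyzy` → match
Total matched: 9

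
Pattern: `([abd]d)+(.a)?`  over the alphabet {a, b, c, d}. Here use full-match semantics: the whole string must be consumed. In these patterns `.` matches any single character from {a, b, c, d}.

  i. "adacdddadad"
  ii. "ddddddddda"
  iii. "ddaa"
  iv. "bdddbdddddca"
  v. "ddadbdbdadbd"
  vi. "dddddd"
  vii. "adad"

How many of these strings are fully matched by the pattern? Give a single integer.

i → no match
ii → match
iii → match
iv → match
v → match
vi → match
vii → match
Total matched: 6

6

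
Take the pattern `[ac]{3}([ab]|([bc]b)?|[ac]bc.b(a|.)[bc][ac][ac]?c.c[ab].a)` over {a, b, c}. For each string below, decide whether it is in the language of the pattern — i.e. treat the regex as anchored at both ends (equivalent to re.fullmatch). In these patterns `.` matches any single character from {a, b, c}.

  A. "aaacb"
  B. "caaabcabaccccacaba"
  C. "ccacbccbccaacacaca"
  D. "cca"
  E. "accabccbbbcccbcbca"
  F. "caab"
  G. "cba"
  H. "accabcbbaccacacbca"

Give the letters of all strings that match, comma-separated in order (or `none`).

A → match
B → match
C → match
D → match
E → match
F → match
G → no match
H → match

A, B, C, D, E, F, H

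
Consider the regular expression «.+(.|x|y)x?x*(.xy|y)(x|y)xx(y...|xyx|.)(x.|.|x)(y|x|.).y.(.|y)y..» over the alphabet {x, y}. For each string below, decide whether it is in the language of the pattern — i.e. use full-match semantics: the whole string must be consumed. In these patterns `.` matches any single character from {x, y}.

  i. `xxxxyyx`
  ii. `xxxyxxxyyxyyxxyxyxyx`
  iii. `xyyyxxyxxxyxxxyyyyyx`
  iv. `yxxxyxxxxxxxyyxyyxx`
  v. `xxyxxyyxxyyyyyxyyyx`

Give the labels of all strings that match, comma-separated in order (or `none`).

i → no match
ii → no match
iii → match
iv → match
v → match

iii, iv, v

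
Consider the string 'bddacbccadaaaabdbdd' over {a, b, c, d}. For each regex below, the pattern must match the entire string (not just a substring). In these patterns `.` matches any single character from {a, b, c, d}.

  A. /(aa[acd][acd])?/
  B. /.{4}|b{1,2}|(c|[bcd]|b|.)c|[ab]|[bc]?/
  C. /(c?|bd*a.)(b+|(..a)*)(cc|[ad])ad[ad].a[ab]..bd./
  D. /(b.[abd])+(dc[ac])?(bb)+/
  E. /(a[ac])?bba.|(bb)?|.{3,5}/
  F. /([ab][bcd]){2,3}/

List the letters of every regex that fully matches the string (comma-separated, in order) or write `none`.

A → no match
B → no match
C → match
D → no match — must end with 'bb'
E → no match
F → no match

C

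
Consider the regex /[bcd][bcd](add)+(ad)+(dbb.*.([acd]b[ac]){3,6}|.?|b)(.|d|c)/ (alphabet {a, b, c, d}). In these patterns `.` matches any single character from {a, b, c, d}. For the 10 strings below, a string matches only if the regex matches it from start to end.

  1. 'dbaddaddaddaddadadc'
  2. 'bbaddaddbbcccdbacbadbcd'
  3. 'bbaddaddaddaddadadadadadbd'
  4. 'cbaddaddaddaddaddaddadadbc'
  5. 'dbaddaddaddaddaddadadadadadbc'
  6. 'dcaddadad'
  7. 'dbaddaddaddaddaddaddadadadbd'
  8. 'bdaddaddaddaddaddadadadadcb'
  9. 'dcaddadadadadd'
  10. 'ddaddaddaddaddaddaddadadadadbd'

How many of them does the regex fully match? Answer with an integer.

1 → match
2 → match
3 → match
4 → match
5 → match
6 → match
7 → match
8 → match
9 → match
10 → match
Total matched: 10

10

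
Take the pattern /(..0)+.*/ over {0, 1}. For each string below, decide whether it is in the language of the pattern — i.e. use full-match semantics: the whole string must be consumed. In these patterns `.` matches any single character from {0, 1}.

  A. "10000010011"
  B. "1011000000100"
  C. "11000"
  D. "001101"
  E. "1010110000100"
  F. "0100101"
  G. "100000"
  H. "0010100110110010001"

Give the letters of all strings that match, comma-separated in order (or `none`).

A. "10000010011" → match
B → no match
C. "11000" → match
D. "001101" → no match
E → no match
F. "0100101" → match
G. "100000" → match
H → no match

A, C, F, G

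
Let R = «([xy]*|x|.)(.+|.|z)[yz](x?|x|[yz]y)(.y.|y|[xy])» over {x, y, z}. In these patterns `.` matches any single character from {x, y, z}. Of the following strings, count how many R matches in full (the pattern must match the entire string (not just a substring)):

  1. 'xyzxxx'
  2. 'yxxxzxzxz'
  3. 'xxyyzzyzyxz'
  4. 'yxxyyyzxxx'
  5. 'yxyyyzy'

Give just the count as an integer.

1

1. 'xyzxxx' → no match
2. 'yxxxzxzxz' → no match
3. 'xxyyzzyzyxz' → no match
4. 'yxxyyyzxxx' → no match
5. 'yxyyyzy' → match
Total matched: 1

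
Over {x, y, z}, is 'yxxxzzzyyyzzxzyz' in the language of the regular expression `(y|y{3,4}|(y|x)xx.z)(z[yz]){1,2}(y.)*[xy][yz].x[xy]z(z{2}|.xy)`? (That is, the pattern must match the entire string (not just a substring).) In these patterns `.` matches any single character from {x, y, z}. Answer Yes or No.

No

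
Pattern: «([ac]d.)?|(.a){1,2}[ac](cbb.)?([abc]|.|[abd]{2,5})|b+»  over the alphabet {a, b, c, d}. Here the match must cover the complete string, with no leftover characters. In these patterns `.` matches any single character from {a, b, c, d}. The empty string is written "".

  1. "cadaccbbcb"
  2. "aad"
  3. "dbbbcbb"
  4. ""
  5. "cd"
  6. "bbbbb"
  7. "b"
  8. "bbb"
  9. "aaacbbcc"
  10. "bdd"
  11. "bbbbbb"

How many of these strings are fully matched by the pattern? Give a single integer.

7

1. "cadaccbbcb" → match
2. "aad" → no match
3. "dbbbcbb" → no match
4. "" → match
5. "cd" → no match
6. "bbbbb" → match
7. "b" → match
8. "bbb" → match
9. "aaacbbcc" → match
10. "bdd" → no match
11. "bbbbbb" → match
Total matched: 7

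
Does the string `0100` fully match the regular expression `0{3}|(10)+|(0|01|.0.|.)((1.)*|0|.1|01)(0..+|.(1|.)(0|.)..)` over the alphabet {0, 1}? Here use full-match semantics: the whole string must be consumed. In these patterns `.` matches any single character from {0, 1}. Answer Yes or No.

No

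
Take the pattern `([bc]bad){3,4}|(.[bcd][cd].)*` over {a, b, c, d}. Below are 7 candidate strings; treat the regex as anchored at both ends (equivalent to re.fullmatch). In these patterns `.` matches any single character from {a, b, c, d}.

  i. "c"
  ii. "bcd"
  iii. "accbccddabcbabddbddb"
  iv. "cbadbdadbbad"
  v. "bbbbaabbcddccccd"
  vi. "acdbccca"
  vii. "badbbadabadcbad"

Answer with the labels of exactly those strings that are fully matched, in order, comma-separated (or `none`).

iii, vi

i → no match
ii → no match
iii → match
iv → no match
v → no match
vi → match
vii → no match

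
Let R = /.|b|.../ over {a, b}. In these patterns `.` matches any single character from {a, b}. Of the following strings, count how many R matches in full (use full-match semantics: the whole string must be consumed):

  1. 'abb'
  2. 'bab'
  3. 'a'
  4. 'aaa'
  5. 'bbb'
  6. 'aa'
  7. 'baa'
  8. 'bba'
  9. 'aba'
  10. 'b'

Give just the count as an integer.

9

1 → match
2 → match
3 → match
4 → match
5 → match
6 → no match
7 → match
8 → match
9 → match
10 → match
Total matched: 9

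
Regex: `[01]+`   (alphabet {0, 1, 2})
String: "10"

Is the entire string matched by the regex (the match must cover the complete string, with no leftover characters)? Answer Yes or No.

Yes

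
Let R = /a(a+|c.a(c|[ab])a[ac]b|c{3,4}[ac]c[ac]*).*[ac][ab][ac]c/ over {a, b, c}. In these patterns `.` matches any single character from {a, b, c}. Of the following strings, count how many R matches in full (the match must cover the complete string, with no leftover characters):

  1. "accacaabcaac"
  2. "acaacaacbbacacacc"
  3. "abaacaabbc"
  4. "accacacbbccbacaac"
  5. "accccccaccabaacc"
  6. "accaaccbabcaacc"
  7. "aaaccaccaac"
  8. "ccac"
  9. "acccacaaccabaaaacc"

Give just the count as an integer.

1. "accacaabcaac" → match
2 → no match
3. "abaacaabbc" → no match
4 → match
5 → match
6 → no match
7. "aaaccaccaac" → match
8. "ccac" → no match — must start with "a"
9 → match
Total matched: 5

5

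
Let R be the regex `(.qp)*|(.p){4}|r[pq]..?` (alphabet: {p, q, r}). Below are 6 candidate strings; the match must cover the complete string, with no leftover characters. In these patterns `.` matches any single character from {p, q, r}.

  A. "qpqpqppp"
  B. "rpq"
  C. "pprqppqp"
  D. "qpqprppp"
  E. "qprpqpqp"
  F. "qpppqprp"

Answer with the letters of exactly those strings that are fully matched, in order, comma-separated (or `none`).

A. "qpqpqppp" → match
B. "rpq" → match
C. "pprqppqp" → no match
D. "qpqprppp" → match
E. "qprpqpqp" → match
F. "qpppqprp" → match

A, B, D, E, F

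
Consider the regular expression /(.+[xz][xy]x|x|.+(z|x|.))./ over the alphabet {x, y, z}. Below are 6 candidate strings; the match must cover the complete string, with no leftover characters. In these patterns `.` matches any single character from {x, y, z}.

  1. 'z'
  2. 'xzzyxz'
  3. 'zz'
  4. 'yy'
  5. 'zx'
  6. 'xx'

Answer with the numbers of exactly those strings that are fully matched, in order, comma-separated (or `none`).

1 → no match
2 → match
3 → no match
4 → no match
5 → no match
6 → match

2, 6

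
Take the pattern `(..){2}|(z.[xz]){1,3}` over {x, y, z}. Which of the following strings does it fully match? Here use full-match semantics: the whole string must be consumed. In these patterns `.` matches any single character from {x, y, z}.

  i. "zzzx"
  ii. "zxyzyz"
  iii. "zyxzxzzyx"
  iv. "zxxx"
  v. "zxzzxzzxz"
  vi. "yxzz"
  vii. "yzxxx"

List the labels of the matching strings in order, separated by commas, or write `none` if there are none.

i, iii, iv, v, vi

i → match
ii → no match
iii → match
iv → match
v → match
vi → match
vii → no match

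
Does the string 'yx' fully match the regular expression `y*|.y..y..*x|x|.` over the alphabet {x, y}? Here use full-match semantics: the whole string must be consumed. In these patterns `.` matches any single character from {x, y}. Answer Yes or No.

No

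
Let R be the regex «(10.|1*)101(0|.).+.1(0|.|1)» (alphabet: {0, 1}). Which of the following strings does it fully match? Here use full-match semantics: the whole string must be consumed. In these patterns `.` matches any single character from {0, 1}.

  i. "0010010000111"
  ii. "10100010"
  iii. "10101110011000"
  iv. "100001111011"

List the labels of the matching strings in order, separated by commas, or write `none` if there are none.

i → no match
ii → match
iii → no match
iv → no match

ii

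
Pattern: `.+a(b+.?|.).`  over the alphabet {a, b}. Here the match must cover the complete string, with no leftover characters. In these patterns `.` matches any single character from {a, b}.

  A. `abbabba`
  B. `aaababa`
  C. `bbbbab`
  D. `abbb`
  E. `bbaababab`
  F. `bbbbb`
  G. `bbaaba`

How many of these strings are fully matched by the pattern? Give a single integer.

A → match
B → match
C → no match
D → no match
E → match
F → no match
G → match
Total matched: 4

4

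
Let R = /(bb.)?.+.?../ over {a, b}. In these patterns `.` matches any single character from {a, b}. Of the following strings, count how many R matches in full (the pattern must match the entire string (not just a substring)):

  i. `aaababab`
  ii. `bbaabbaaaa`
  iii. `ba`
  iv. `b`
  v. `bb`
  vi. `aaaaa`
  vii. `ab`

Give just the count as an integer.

i → match
ii → match
iii → no match
iv → no match
v → no match
vi → match
vii → no match
Total matched: 3

3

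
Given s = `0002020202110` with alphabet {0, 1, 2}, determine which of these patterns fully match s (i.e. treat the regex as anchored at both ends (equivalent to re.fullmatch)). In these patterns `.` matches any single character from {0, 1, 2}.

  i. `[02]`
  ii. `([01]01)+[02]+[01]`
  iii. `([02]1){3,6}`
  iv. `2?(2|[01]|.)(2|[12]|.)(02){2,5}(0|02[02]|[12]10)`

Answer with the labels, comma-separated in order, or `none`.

i → no match
ii → no match
iii → no match — must end with `1`
iv → match

iv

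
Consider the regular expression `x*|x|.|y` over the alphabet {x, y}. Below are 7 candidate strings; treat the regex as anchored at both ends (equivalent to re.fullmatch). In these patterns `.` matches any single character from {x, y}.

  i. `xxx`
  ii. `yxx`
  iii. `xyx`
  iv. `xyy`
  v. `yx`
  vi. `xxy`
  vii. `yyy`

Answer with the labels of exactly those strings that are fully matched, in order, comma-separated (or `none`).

i

i → match
ii → no match
iii → no match
iv → no match
v → no match
vi → no match
vii → no match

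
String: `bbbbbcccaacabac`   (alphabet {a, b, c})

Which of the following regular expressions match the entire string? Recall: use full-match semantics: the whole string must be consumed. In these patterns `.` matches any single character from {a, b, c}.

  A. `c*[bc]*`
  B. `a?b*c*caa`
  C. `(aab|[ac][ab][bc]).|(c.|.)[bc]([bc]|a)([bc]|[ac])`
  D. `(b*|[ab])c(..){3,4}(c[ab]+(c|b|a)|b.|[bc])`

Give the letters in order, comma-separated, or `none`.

D

A → no match
B → no match — must end with `caa`
C → no match
D → match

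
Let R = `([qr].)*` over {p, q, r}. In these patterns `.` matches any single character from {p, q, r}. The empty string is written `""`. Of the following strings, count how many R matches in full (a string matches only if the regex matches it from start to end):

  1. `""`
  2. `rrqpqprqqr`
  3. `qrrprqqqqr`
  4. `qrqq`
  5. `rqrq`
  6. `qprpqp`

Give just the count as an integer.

6

1 → match
2 → match
3 → match
4 → match
5 → match
6 → match
Total matched: 6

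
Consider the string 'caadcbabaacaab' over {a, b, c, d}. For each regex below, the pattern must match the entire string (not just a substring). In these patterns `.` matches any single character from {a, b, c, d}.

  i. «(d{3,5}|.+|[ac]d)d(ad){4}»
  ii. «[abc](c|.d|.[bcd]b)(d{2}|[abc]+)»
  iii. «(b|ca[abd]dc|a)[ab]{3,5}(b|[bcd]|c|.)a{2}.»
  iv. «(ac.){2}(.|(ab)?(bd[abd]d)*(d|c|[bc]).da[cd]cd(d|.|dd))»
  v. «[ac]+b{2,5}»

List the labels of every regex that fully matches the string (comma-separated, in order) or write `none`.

iii

i → no match — must end with 'ad'
ii → no match
iii → match
iv → no match — must start with 'ac'
v → no match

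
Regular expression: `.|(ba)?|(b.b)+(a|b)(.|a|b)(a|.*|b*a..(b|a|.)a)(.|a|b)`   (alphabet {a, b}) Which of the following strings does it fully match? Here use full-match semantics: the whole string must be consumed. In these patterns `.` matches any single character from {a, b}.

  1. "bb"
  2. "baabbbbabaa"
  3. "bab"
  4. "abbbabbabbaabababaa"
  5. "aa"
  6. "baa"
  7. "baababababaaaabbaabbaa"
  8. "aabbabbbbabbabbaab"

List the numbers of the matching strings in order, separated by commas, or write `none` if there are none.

1. "bb" → no match
2. "baabbbbabaa" → no match
3. "bab" → no match
4 → no match
5. "aa" → no match
6. "baa" → no match
7 → no match
8 → no match

none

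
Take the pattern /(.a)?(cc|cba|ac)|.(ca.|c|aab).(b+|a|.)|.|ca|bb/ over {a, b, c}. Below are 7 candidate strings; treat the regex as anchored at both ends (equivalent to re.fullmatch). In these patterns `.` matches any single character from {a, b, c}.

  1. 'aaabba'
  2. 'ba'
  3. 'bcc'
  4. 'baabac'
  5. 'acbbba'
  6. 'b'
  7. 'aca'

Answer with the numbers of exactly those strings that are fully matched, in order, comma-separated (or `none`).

1, 4, 6

1 → match
2 → no match
3 → no match
4 → match
5 → no match
6 → match
7 → no match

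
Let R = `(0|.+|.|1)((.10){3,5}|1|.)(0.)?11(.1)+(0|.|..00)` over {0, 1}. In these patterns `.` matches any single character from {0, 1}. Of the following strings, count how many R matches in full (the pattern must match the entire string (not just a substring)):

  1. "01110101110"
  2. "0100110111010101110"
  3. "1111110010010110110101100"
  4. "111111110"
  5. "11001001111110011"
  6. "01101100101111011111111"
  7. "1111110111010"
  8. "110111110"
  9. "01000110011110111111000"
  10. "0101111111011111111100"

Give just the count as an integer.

8

1 → match
2 → match
3 → no match
4 → match
5 → no match
6 → match
7 → match
8 → match
9 → match
10 → match
Total matched: 8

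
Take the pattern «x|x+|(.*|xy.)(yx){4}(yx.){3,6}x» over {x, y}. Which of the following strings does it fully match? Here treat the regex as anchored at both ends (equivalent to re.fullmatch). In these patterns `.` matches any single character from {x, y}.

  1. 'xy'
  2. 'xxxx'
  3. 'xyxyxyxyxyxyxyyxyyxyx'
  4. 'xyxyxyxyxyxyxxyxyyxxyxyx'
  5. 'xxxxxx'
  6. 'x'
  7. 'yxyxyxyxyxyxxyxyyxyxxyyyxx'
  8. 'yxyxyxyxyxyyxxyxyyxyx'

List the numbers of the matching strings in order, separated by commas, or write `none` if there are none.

2, 3, 4, 5, 6, 8

1. 'xy' → no match — must end with 'x'
2. 'xxxx' → match
3 → match
4 → match
5. 'xxxxxx' → match
6. 'x' → match
7 → no match
8 → match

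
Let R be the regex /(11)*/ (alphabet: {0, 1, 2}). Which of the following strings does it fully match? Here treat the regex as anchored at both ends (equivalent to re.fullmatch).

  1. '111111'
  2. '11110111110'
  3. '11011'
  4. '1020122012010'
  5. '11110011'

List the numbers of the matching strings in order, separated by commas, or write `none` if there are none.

1

1 → match
2 → no match
3 → no match
4 → no match
5 → no match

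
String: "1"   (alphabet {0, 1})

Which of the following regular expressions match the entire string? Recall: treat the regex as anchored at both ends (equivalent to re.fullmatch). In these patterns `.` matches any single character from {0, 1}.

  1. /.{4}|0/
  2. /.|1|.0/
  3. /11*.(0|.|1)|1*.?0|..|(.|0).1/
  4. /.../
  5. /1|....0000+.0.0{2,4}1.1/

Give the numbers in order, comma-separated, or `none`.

1 → no match
2 → match
3 → no match
4 → no match
5 → match

2, 5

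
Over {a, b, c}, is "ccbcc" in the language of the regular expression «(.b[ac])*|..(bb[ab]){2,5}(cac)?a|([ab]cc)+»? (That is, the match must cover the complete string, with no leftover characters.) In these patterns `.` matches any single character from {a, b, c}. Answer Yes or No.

No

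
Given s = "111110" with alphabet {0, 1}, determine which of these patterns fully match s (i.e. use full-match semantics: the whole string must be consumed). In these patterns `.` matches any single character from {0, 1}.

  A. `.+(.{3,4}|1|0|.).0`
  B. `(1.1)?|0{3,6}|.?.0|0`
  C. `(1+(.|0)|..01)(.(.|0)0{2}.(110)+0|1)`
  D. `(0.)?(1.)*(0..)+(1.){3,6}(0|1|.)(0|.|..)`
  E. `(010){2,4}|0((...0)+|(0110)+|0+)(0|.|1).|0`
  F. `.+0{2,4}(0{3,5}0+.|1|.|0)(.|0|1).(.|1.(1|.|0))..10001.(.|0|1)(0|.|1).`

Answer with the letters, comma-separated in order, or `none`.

A → match
B → no match
C → no match
D → no match
E → no match
F → no match

A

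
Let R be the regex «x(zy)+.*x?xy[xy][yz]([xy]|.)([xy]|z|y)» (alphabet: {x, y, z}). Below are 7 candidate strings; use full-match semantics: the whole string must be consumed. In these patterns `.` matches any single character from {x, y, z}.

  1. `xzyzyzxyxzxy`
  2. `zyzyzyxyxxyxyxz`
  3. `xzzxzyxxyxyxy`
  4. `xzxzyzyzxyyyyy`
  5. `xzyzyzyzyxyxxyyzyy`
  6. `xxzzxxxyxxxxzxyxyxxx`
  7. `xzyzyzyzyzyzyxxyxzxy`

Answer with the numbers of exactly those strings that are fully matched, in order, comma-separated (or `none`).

1, 5, 7

1 → match
2 → no match — must start with `xzy`
3 → no match — must start with `xzy`
4 → no match — must start with `xzy`
5 → match
6 → no match — must start with `xzy`
7 → match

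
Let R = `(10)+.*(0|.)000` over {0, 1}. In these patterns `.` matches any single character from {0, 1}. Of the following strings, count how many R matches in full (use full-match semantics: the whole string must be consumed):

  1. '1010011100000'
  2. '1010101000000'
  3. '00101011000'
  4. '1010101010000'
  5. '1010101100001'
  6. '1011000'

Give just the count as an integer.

1 → match
2 → match
3 → no match — must start with '10'
4 → match
5 → no match — must end with '000'
6 → match
Total matched: 4

4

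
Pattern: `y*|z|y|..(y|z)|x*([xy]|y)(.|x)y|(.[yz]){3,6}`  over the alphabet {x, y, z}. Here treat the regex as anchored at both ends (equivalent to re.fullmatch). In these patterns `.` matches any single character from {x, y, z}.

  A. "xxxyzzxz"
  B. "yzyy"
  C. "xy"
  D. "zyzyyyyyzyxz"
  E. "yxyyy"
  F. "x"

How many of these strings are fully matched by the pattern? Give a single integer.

A → no match
B → no match
C → no match
D → match
E → no match
F → no match
Total matched: 1

1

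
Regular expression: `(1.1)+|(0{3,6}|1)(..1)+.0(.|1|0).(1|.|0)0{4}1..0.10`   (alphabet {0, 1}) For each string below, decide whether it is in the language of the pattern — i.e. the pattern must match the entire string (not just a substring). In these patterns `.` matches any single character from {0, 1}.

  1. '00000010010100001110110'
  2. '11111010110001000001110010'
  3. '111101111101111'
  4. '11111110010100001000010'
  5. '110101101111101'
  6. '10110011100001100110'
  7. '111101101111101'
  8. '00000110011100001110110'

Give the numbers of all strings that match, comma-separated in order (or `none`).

1 → match
2 → match
3 → match
4 → match
5 → no match
6 → match
7 → match
8 → match

1, 2, 3, 4, 6, 7, 8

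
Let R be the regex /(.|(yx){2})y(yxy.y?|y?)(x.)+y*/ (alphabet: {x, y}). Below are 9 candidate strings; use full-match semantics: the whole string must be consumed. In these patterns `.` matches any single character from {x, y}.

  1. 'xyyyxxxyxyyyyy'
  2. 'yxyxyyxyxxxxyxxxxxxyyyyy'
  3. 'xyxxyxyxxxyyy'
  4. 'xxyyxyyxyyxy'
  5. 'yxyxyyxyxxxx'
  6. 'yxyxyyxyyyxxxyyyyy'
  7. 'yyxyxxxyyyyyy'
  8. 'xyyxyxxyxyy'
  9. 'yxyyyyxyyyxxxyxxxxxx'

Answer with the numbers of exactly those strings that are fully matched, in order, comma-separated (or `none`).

1 → no match
2 → match
3 → no match
4 → no match
5 → match
6 → match
7 → match
8 → match
9 → no match

2, 5, 6, 7, 8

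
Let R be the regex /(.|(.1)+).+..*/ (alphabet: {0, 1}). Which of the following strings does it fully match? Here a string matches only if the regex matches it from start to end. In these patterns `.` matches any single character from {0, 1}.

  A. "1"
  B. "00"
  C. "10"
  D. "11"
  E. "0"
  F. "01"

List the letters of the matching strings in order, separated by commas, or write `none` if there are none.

A → no match
B → no match
C → no match
D → no match
E → no match
F → no match

none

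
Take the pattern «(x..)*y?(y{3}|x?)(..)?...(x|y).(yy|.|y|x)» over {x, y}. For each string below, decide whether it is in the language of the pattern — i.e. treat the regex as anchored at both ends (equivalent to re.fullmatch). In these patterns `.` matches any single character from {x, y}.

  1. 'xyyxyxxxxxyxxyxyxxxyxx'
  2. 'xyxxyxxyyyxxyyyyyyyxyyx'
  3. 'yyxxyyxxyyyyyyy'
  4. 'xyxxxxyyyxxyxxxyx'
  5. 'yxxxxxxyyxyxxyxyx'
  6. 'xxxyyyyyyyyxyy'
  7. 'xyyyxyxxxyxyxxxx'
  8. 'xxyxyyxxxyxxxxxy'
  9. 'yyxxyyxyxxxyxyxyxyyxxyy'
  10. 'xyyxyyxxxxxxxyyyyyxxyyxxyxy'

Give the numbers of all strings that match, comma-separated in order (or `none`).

1, 4, 6, 8

1 → match
2 → no match
3 → no match
4 → match
5 → no match
6 → match
7 → no match
8 → match
9 → no match
10 → no match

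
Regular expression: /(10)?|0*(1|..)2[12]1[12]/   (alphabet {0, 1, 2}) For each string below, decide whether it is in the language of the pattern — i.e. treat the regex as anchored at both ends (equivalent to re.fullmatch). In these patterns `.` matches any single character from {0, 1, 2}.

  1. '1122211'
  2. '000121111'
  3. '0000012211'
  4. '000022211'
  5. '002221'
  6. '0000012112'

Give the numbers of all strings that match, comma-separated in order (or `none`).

3, 4, 6

1 → no match
2 → no match
3 → match
4 → match
5 → no match
6 → match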